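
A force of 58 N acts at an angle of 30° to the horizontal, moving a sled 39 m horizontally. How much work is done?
W = F·d·cosθ = (58)(39)cos(30°) = 1959 J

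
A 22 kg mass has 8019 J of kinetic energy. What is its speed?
v = √(2·KE/m) = √(2·8019/22) = 27.0 m/s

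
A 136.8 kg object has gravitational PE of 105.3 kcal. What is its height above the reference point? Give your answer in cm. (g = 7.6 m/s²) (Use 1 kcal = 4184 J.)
Convert to SI: m = 136.8 kg, PE = 440575 J
h = PE/(mg) = 440575/(136.8·7.6) = 423.76 m = 42380 cm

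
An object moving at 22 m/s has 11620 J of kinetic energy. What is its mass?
m = 2·KE/v² = 2·11620/(22)² = 48.02 kg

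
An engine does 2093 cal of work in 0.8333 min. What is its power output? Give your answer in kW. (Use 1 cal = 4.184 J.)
Convert to SI: W = 8757.11 J, t = 49.998 s
P = W/t = 8757.11/49.998 = 175.149 W = 0.1751 kW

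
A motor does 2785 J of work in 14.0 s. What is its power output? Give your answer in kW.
P = W/t = 2785.0/14.0 = 198.929 W = 0.1989 kW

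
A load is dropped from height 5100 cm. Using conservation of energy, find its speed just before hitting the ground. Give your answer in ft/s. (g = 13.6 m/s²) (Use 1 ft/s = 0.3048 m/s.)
Convert to SI: h = 51.0 m
mgh = ½mv² ⇒ v = √(2gh) = √(2·13.6·51.0) = 37.2451 m/s = 122.2 ft/s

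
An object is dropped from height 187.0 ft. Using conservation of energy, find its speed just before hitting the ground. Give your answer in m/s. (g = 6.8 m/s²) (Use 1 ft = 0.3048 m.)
Convert to SI: h = 56.9976 m
mgh = ½mv² ⇒ v = √(2gh) = √(2·6.8·56.9976) = 27.84 m/s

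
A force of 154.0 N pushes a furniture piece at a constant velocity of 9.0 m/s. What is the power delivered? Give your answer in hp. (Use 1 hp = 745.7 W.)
P = Fv = (154.0)(9.0) = 1386.0 W = 1.859 hp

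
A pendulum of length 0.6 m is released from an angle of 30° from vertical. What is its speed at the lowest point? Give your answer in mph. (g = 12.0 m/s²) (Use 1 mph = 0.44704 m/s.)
h = L(1 − cosθ) = 0.6(1 − cos30°) = 0.0803848 m
v = √(2gh) = √(2·12.0·0.0803848) = 1.38897 m/s = 3.107 mph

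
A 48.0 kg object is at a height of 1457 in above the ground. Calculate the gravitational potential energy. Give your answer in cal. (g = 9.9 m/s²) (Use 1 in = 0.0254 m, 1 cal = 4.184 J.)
Convert to SI: m = 48.0 kg, h = 37.0078 m
PE = mgh = (48.0)(9.9)(37.0078) = 17586.1 J = 4203 cal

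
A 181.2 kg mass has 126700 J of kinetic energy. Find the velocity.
v = √(2·KE/m) = √(2·126700/181.2) = 37.4 m/s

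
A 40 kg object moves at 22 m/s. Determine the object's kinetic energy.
KE = ½mv² = ½(40)(22)² = 9680.0 J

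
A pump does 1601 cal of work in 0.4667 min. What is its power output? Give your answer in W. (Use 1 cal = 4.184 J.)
Convert to SI: W = 6698.58 J, t = 28.002 s
P = W/t = 6698.58/28.002 = 239.2 W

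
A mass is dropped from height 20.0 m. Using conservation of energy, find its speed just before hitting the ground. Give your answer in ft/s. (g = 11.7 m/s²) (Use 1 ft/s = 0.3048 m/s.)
mgh = ½mv² ⇒ v = √(2gh) = √(2·11.7·20.0) = 21.6333 m/s = 70.98 ft/s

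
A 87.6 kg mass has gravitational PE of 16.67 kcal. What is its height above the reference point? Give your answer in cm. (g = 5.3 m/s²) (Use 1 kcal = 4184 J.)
Convert to SI: m = 87.6 kg, PE = 69747.3 J
h = PE/(mg) = 69747.3/(87.6·5.3) = 150.227 m = 15020 cm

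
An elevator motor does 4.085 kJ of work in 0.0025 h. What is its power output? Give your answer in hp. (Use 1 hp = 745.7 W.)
Convert to SI: W = 4085.0 J, t = 9.0 s
P = W/t = 4085.0/9.0 = 453.889 W = 0.6087 hp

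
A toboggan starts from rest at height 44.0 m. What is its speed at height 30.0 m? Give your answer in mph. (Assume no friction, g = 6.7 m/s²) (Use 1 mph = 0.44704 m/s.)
mgh₁ = mgh₂ + ½mv² ⇒ v = √(2g(h₁−h₂)) = √(2·6.7·14.0) = 13.6967 m/s = 30.64 mph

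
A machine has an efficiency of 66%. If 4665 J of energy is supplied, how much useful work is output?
W_out = η·W_in = 0.66·4665 = 3078.9 J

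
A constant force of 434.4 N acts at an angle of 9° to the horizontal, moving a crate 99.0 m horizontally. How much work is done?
W = F·d·cosθ = (434.4)(99.0)cos(9°) = 42480 J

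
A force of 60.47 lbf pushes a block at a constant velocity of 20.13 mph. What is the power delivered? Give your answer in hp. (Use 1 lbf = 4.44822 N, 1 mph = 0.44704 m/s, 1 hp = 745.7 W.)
Convert to SI: F = 268.984 N, v = 8.99892 m/s
P = Fv = (268.984)(8.99892) = 2420.56 W = 3.246 hp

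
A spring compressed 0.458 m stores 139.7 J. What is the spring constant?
k = 2·PE/x² = 2·139.7/(0.458)² = 1332 N/m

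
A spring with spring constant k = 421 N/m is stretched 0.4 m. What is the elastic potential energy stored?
PE = ½kx² = ½(421)(0.4)² = 33.68 J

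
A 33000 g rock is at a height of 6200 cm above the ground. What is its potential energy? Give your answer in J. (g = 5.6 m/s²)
Convert to SI: m = 33.0 kg, h = 62.0 m
PE = mgh = (33.0)(5.6)(62.0) = 11460 J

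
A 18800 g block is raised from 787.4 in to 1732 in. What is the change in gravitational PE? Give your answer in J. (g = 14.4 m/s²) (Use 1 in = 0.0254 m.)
Convert to SI: m = 18.8 kg, Δh = 23.9928 m
ΔPE = mgΔh = (18.8)(14.4)(23.9928) = 6495 J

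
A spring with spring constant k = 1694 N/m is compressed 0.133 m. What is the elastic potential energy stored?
PE = ½kx² = ½(1694)(0.133)² = 14.98 J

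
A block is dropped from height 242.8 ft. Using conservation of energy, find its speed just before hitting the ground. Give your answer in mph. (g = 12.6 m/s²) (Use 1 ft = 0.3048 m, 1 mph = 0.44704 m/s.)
Convert to SI: h = 74.0054 m
mgh = ½mv² ⇒ v = √(2gh) = √(2·12.6·74.0054) = 43.1849 m/s = 96.6 mph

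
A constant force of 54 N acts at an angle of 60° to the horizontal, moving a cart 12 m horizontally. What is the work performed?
W = F·d·cosθ = (54)(12)cos(60°) = 324.0 J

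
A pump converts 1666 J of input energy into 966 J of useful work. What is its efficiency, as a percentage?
η = W_out/W_in = 966/1666 = 57.98%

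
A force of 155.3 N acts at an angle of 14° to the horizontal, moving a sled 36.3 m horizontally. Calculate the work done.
W = F·d·cosθ = (155.3)(36.3)cos(14°) = 5470 J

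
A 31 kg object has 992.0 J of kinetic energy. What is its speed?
v = √(2·KE/m) = √(2·992.0/31) = 8.0 m/s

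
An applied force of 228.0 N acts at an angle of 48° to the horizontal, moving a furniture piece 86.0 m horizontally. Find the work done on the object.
W = F·d·cosθ = (228.0)(86.0)cos(48°) = 13120 J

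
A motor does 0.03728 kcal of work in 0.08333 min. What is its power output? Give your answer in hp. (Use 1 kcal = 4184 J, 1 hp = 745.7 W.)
Convert to SI: W = 155.98 J, t = 4.9998 s
P = W/t = 155.98/4.9998 = 31.1972 W = 0.04184 hp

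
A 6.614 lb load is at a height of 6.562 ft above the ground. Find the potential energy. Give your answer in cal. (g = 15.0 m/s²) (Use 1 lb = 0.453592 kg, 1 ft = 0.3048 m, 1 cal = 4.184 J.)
Convert to SI: m = 3.00006 kg, h = 2.0001 m
PE = mgh = (3.00006)(15.0)(2.0001) = 90.0061 J = 21.51 cal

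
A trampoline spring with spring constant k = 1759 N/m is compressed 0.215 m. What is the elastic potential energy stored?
PE = ½kx² = ½(1759)(0.215)² = 40.65 J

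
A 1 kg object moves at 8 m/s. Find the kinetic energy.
KE = ½mv² = ½(1)(8)² = 32.0 J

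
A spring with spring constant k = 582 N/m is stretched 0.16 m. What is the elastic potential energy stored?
PE = ½kx² = ½(582)(0.16)² = 7.45 J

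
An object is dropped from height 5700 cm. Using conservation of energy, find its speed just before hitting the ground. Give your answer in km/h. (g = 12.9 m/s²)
Convert to SI: h = 57.0 m
mgh = ½mv² ⇒ v = √(2gh) = √(2·12.9·57.0) = 38.3484 m/s = 138.1 km/h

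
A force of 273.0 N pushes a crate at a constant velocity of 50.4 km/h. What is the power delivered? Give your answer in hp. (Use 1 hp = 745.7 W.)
Convert to SI: F = 273.0 N, v = 14.0 m/s
P = Fv = (273.0)(14.0) = 3822.0 W = 5.125 hp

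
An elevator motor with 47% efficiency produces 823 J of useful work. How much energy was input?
W_in = W_out/η = 823/0.47 = 1751 J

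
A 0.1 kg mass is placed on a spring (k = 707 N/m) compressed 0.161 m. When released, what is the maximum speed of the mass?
½kx² = ½mv² ⇒ v = x√(k/m) = (0.161)√(707/0.1) = 13.54 m/s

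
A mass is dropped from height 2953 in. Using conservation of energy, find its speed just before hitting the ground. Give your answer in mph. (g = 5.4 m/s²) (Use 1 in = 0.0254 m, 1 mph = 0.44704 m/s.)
Convert to SI: h = 75.0062 m
mgh = ½mv² ⇒ v = √(2gh) = √(2·5.4·75.0062) = 28.4617 m/s = 63.67 mph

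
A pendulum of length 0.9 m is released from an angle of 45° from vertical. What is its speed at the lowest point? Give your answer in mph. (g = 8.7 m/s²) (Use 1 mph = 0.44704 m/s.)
h = L(1 − cosθ) = 0.9(1 − cos45°) = 0.263604 m
v = √(2gh) = √(2·8.7·0.263604) = 2.14166 m/s = 4.791 mph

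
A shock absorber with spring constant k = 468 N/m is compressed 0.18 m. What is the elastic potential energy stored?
PE = ½kx² = ½(468)(0.18)² = 7.582 J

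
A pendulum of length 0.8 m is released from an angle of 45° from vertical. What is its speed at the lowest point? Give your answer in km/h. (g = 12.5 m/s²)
h = L(1 − cosθ) = 0.8(1 − cos45°) = 0.234315 m
v = √(2gh) = √(2·12.5·0.234315) = 2.4203 m/s = 8.713 km/h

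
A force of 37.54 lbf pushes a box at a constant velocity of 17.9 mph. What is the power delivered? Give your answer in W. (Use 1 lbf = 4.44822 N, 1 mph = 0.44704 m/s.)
Convert to SI: F = 166.986 N, v = 8.00202 m/s
P = Fv = (166.986)(8.00202) = 1336 W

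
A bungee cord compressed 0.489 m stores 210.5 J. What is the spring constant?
k = 2·PE/x² = 2·210.5/(0.489)² = 1761 N/m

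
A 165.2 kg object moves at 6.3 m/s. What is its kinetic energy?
KE = ½mv² = ½(165.2)(6.3)² = 3278 J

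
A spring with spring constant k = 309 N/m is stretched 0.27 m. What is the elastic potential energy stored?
PE = ½kx² = ½(309)(0.27)² = 11.26 J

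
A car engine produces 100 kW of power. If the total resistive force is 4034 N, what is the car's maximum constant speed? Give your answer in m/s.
P = Fv ⇒ v = P/F = 100000 W/4034.0 N = 24.79 m/s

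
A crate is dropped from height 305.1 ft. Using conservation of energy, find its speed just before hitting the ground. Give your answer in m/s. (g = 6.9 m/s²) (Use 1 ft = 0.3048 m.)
Convert to SI: h = 92.9945 m
mgh = ½mv² ⇒ v = √(2gh) = √(2·6.9·92.9945) = 35.82 m/s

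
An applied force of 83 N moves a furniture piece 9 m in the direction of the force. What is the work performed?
W = F·d = (83)(9) = 747.0 J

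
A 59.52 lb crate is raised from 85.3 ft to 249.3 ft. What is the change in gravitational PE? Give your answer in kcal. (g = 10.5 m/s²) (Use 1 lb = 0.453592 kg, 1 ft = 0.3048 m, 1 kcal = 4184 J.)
Convert to SI: m = 26.9978 kg, Δh = 49.9872 m
ΔPE = mgΔh = (26.9978)(10.5)(49.9872) = 14170.2 J = 3.387 kcal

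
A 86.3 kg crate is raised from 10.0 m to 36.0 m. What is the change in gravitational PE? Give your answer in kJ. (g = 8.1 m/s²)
ΔPE = mgΔh = (86.3)(8.1)(26.0) = 18174.8 J = 18.17 kJ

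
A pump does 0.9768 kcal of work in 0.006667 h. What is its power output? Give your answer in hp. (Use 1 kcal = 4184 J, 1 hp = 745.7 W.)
Convert to SI: W = 4086.93 J, t = 24.0012 s
P = W/t = 4086.93/24.0012 = 170.28 W = 0.2283 hp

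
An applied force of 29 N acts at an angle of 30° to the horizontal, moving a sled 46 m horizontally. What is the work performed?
W = F·d·cosθ = (29)(46)cos(30°) = 1155 J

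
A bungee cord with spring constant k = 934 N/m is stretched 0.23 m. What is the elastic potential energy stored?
PE = ½kx² = ½(934)(0.23)² = 24.7 J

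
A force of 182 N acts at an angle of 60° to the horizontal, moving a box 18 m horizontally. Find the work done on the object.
W = F·d·cosθ = (182)(18)cos(60°) = 1638 J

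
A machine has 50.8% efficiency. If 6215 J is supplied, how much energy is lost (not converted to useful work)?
W_lost = W_in(1 − η) = 6215·(1 − 0.508) = 3058 J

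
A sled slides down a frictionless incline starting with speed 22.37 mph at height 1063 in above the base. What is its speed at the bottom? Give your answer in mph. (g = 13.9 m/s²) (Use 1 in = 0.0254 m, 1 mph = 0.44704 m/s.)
Convert to SI: v₀ = 10.0003 m/s, h = 27.0002 m
½mv₀² + mgh = ½mv² ⇒ v = √(v₀² + 2gh) = √(10.0003² + 2·13.9·27.0002) = 29.1652 m/s = 65.24 mph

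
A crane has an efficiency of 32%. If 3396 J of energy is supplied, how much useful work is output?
W_out = η·W_in = 0.32·3396 = 1086.72 J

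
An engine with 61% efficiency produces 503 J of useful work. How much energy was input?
W_in = W_out/η = 503/0.61 = 824.6 J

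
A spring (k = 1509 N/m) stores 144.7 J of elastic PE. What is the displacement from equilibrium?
x = √(2·PE/k) = √(2·144.7/1509) = 0.4379 m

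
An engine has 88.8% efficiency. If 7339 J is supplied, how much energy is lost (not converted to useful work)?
W_lost = W_in(1 − η) = 7339·(1 − 0.888) = 822.0 J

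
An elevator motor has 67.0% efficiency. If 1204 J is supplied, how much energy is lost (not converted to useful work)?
W_lost = W_in(1 − η) = 1204·(1 − 0.67) = 397.3 J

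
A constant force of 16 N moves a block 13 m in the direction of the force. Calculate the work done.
W = F·d = (16)(13) = 208.0 J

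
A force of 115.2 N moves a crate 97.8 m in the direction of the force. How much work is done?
W = F·d = (115.2)(97.8) = 11270 J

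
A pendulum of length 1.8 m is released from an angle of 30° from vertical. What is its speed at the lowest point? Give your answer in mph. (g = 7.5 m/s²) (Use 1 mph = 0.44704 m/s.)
h = L(1 − cosθ) = 1.8(1 − cos30°) = 0.241154 m
v = √(2gh) = √(2·7.5·0.241154) = 1.90192 m/s = 4.254 mph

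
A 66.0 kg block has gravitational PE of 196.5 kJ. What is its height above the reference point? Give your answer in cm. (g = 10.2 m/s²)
Convert to SI: m = 66.0 kg, PE = 196500 J
h = PE/(mg) = 196500/(66.0·10.2) = 291.889 m = 29190 cm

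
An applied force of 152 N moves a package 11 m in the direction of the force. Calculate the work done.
W = F·d = (152)(11) = 1672 J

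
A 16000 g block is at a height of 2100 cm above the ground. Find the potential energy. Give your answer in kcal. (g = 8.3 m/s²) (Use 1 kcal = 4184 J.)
Convert to SI: m = 16.0 kg, h = 21.0 m
PE = mgh = (16.0)(8.3)(21.0) = 2788.8 J = 0.6665 kcal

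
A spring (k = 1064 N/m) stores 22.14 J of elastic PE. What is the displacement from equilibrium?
x = √(2·PE/k) = √(2·22.14/1064) = 0.204 m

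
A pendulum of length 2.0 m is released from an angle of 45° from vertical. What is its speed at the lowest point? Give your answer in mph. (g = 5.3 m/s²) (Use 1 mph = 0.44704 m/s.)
h = L(1 − cosθ) = 2.0(1 − cos45°) = 0.585786 m
v = √(2gh) = √(2·5.3·0.585786) = 2.49185 m/s = 5.574 mph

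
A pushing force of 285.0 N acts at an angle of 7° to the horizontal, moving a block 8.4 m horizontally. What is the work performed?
W = F·d·cosθ = (285.0)(8.4)cos(7°) = 2376 J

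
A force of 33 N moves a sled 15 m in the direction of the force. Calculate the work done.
W = F·d = (33)(15) = 495.0 J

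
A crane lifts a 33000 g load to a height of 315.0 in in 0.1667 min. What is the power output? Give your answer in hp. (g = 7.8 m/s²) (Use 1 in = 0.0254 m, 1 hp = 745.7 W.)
Convert to SI: m = 33.0 kg, h = 8.001 m, t = 10.002 s
P = mgh/t = (33.0)(7.8)(8.001)/10.002 = 205.905 W = 0.2761 hp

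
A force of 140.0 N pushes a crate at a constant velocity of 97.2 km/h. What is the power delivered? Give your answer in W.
Convert to SI: F = 140.0 N, v = 27.0 m/s
P = Fv = (140.0)(27.0) = 3780 W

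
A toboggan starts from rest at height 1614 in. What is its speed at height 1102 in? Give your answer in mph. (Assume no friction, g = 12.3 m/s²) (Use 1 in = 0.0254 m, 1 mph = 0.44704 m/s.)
Convert to SI: h₁−h₂ = 13.0048 m
mgh₁ = mgh₂ + ½mv² ⇒ v = √(2g(h₁−h₂)) = √(2·12.3·13.0048) = 17.8863 m/s = 40.01 mph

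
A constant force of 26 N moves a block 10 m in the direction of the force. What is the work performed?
W = F·d = (26)(10) = 260.0 J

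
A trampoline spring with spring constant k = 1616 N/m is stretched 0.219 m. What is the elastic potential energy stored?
PE = ½kx² = ½(1616)(0.219)² = 38.75 J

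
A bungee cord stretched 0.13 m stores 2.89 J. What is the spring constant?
k = 2·PE/x² = 2·2.89/(0.13)² = 342.0 N/m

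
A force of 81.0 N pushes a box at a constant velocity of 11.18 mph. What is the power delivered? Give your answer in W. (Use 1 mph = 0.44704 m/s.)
Convert to SI: F = 81.0 N, v = 4.99791 m/s
P = Fv = (81.0)(4.99791) = 404.8 W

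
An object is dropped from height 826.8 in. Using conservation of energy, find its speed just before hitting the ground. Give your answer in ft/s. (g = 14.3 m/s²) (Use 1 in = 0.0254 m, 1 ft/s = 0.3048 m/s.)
Convert to SI: h = 21.0007 m
mgh = ½mv² ⇒ v = √(2gh) = √(2·14.3·21.0007) = 24.5076 m/s = 80.41 ft/s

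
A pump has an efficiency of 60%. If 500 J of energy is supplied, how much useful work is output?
W_out = η·W_in = 0.6·500 = 300.0 J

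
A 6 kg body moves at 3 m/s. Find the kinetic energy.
KE = ½mv² = ½(6)(3)² = 27.0 J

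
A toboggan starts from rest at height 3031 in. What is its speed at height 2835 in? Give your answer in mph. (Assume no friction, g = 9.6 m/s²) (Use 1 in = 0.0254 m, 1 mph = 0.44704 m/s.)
Convert to SI: h₁−h₂ = 4.9784 m
mgh₁ = mgh₂ + ½mv² ⇒ v = √(2g(h₁−h₂)) = √(2·9.6·4.9784) = 9.77677 m/s = 21.87 mph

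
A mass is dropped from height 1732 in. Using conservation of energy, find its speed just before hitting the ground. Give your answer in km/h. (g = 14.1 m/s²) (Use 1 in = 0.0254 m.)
Convert to SI: h = 43.9928 m
mgh = ½mv² ⇒ v = √(2gh) = √(2·14.1·43.9928) = 35.2221 m/s = 126.8 km/h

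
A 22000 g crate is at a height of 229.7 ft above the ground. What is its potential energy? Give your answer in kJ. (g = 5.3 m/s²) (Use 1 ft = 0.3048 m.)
Convert to SI: m = 22.0 kg, h = 70.0126 m
PE = mgh = (22.0)(5.3)(70.0126) = 8163.46 J = 8.163 kJ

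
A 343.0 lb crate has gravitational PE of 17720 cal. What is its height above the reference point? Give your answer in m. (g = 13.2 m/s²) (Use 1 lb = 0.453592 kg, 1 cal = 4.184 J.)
Convert to SI: m = 155.582 kg, PE = 74140.5 J
h = PE/(mg) = 74140.5/(155.582·13.2) = 36.1 m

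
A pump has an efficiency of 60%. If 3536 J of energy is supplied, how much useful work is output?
W_out = η·W_in = 0.6·3536 = 2121.6 J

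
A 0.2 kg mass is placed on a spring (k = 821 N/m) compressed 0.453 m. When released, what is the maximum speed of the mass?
½kx² = ½mv² ⇒ v = x√(k/m) = (0.453)√(821/0.2) = 29.02 m/s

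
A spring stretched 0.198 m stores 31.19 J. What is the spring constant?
k = 2·PE/x² = 2·31.19/(0.198)² = 1591 N/m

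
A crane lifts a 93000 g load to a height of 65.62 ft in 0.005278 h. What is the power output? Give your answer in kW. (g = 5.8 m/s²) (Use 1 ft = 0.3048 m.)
Convert to SI: m = 93.0 kg, h = 20.001 m, t = 19.0008 s
P = mgh/t = (93.0)(5.8)(20.001)/19.0008 = 567.793 W = 0.5678 kW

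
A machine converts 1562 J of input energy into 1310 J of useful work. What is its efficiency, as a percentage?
η = W_out/W_in = 1310/1562 = 83.87%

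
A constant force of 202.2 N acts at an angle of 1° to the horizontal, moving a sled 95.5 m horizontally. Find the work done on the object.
W = F·d·cosθ = (202.2)(95.5)cos(1°) = 19310 J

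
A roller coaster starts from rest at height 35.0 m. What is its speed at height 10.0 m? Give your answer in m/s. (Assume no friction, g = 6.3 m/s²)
mgh₁ = mgh₂ + ½mv² ⇒ v = √(2g(h₁−h₂)) = √(2·6.3·25.0) = 17.75 m/s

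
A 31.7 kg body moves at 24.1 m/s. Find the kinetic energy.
KE = ½mv² = ½(31.7)(24.1)² = 9206 J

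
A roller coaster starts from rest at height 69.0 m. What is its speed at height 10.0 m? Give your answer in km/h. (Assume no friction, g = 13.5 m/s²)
mgh₁ = mgh₂ + ½mv² ⇒ v = √(2g(h₁−h₂)) = √(2·13.5·59.0) = 39.9124 m/s = 143.7 km/h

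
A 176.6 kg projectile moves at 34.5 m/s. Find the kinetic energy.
KE = ½mv² = ½(176.6)(34.5)² = 105100 J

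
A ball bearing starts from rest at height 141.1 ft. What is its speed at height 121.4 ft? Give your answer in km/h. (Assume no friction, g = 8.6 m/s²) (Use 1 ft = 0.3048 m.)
Convert to SI: h₁−h₂ = 6.00456 m
mgh₁ = mgh₂ + ½mv² ⇒ v = √(2g(h₁−h₂)) = √(2·8.6·6.00456) = 10.1626 m/s = 36.59 km/h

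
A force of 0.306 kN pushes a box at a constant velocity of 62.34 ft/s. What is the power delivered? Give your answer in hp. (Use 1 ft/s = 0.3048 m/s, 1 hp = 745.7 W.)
Convert to SI: F = 306.0 N, v = 19.0012 m/s
P = Fv = (306.0)(19.0012) = 5814.38 W = 7.797 hp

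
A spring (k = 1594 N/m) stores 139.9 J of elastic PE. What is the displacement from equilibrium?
x = √(2·PE/k) = √(2·139.9/1594) = 0.419 m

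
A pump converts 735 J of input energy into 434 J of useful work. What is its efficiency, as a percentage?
η = W_out/W_in = 434/735 = 59.05%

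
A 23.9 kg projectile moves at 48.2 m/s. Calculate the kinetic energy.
KE = ½mv² = ½(23.9)(48.2)² = 27760 J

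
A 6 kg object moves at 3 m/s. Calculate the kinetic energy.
KE = ½mv² = ½(6)(3)² = 27.0 J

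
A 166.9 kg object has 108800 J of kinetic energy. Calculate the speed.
v = √(2·KE/m) = √(2·108800/166.9) = 36.11 m/s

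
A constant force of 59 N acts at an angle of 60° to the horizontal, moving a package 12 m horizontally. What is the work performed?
W = F·d·cosθ = (59)(12)cos(60°) = 354.0 J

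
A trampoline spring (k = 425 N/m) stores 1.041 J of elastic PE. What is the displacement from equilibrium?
x = √(2·PE/k) = √(2·1.041/425) = 0.06999 m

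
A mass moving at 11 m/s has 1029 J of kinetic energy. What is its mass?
m = 2·KE/v² = 2·1029/(11)² = 17.01 kg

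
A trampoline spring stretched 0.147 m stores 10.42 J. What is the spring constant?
k = 2·PE/x² = 2·10.42/(0.147)² = 964.4 N/m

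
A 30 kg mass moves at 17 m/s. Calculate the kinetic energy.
KE = ½mv² = ½(30)(17)² = 4335.0 J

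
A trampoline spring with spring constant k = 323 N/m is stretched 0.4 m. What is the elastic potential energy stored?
PE = ½kx² = ½(323)(0.4)² = 25.84 J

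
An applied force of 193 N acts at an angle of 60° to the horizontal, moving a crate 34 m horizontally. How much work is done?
W = F·d·cosθ = (193)(34)cos(60°) = 3281 J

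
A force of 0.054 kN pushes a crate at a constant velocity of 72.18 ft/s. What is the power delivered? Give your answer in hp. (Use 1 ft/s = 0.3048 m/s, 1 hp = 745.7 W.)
Convert to SI: F = 54.0 N, v = 22.0005 m/s
P = Fv = (54.0)(22.0005) = 1188.03 W = 1.593 hp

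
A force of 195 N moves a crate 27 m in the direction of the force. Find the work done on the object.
W = F·d = (195)(27) = 5265 J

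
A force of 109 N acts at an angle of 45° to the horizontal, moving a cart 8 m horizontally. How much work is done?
W = F·d·cosθ = (109)(8)cos(45°) = 616.6 J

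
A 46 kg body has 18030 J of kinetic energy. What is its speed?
v = √(2·KE/m) = √(2·18030/46) = 28.0 m/s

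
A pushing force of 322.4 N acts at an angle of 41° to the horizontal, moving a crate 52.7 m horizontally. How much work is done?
W = F·d·cosθ = (322.4)(52.7)cos(41°) = 12820 J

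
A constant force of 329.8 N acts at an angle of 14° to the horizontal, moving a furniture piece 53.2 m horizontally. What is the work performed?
W = F·d·cosθ = (329.8)(53.2)cos(14°) = 17020 J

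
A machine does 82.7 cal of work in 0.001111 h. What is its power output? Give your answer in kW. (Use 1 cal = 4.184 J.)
Convert to SI: W = 346.017 J, t = 3.9996 s
P = W/t = 346.017/3.9996 = 86.5129 W = 0.08651 kW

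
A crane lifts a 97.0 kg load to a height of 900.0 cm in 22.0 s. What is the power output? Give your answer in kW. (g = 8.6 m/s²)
Convert to SI: m = 97.0 kg, h = 9.0 m, t = 22.0 s
P = mgh/t = (97.0)(8.6)(9.0)/22.0 = 341.264 W = 0.3413 kW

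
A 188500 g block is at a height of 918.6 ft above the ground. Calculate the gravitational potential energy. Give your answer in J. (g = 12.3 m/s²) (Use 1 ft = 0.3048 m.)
Convert to SI: m = 188.5 kg, h = 279.989 m
PE = mgh = (188.5)(12.3)(279.989) = 649200 J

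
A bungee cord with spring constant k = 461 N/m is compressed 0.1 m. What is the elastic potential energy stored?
PE = ½kx² = ½(461)(0.1)² = 2.305 J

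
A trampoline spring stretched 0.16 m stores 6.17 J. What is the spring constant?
k = 2·PE/x² = 2·6.17/(0.16)² = 482.0 N/m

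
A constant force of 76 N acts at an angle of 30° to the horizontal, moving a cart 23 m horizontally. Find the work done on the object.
W = F·d·cosθ = (76)(23)cos(30°) = 1514 J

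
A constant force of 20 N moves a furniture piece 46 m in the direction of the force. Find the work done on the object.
W = F·d = (20)(46) = 920.0 J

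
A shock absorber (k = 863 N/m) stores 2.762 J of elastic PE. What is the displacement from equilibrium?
x = √(2·PE/k) = √(2·2.762/863) = 0.08001 m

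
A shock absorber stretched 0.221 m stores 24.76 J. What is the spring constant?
k = 2·PE/x² = 2·24.76/(0.221)² = 1014 N/m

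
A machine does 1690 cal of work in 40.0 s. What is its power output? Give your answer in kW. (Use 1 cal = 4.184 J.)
Convert to SI: W = 7070.96 J, t = 40.0 s
P = W/t = 7070.96/40.0 = 176.774 W = 0.1768 kW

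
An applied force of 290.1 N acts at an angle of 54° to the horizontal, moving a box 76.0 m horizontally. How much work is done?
W = F·d·cosθ = (290.1)(76.0)cos(54°) = 12960 J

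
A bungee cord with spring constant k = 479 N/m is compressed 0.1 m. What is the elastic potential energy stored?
PE = ½kx² = ½(479)(0.1)² = 2.395 J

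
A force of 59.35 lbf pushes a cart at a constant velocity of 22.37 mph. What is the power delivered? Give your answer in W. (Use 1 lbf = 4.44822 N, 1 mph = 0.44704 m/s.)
Convert to SI: F = 264.002 N, v = 10.0003 m/s
P = Fv = (264.002)(10.0003) = 2640 W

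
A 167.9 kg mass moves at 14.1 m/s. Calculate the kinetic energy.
KE = ½mv² = ½(167.9)(14.1)² = 16690 J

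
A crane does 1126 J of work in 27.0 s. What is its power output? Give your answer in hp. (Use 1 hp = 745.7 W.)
P = W/t = 1126.0/27.0 = 41.7037 W = 0.05593 hp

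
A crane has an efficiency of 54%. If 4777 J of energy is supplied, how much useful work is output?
W_out = η·W_in = 0.54·4777 = 2579.58 J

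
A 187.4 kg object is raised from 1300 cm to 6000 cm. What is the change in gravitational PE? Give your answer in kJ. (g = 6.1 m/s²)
Convert to SI: m = 187.4 kg, Δh = 47.0 m
ΔPE = mgΔh = (187.4)(6.1)(47.0) = 53727.6 J = 53.73 kJ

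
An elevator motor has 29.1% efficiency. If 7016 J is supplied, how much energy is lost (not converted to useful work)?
W_lost = W_in(1 − η) = 7016·(1 − 0.291) = 4974 J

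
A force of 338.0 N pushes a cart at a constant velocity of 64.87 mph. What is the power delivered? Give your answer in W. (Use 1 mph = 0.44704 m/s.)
Convert to SI: F = 338.0 N, v = 28.9995 m/s
P = Fv = (338.0)(28.9995) = 9802 W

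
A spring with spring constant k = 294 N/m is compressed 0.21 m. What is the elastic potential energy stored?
PE = ½kx² = ½(294)(0.21)² = 6.483 J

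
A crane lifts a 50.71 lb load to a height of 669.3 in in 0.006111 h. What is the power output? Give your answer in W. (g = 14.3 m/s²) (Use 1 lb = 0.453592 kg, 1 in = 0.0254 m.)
Convert to SI: m = 23.0017 kg, h = 17.0002 m, t = 21.9996 s
P = mgh/t = (23.0017)(14.3)(17.0002)/21.9996 = 254.2 W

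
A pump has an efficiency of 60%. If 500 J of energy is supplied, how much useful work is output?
W_out = η·W_in = 0.6·500 = 300.0 J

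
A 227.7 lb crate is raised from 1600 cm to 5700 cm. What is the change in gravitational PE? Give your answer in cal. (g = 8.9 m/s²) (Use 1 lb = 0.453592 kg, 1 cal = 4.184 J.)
Convert to SI: m = 103.283 kg, Δh = 41.0 m
ΔPE = mgΔh = (103.283)(8.9)(41.0) = 37687.9 J = 9008 cal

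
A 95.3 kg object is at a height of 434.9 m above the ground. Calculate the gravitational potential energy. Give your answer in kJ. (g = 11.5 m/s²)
PE = mgh = (95.3)(11.5)(434.9) = 476629 J = 476.6 kJ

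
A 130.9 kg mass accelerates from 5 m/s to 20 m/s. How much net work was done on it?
W = ΔKE = ½m(v₂² − v₁²) = ½(130.9)(20² − 5²) = 24543.75 J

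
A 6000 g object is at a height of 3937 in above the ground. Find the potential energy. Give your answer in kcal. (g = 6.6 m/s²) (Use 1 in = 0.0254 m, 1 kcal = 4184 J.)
Convert to SI: m = 6.0 kg, h = 99.9998 m
PE = mgh = (6.0)(6.6)(99.9998) = 3959.99 J = 0.9465 kcal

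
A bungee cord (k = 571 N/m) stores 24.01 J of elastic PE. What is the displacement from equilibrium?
x = √(2·PE/k) = √(2·24.01/571) = 0.29 m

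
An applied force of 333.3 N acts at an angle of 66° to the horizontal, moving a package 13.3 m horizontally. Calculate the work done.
W = F·d·cosθ = (333.3)(13.3)cos(66°) = 1803 J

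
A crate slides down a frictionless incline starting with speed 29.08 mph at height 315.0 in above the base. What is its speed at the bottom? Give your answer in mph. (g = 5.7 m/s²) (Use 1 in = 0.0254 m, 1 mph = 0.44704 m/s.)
Convert to SI: v₀ = 12.9999 m/s, h = 8.001 m
½mv₀² + mgh = ½mv² ⇒ v = √(v₀² + 2gh) = √(12.9999² + 2·5.7·8.001) = 16.131 m/s = 36.08 mph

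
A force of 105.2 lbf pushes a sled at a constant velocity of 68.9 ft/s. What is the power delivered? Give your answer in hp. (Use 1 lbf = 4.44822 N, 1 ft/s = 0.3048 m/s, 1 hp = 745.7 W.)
Convert to SI: F = 467.953 N, v = 21.0007 m/s
P = Fv = (467.953)(21.0007) = 9827.34 W = 13.18 hp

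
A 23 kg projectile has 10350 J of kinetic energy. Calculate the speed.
v = √(2·KE/m) = √(2·10350/23) = 30.0 m/s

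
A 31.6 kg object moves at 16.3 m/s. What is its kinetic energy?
KE = ½mv² = ½(31.6)(16.3)² = 4198 J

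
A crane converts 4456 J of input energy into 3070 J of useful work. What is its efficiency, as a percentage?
η = W_out/W_in = 3070/4456 = 68.9%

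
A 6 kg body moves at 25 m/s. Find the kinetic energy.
KE = ½mv² = ½(6)(25)² = 1875.0 J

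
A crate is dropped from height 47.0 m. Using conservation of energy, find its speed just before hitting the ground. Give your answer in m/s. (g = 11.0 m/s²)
mgh = ½mv² ⇒ v = √(2gh) = √(2·11.0·47.0) = 32.16 m/s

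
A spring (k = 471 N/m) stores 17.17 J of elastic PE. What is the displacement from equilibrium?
x = √(2·PE/k) = √(2·17.17/471) = 0.27 m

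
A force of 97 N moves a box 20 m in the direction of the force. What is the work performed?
W = F·d = (97)(20) = 1940 J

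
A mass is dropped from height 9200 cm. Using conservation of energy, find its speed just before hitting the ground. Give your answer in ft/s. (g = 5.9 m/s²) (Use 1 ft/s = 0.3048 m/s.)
Convert to SI: h = 92.0 m
mgh = ½mv² ⇒ v = √(2gh) = √(2·5.9·92.0) = 32.9484 m/s = 108.1 ft/s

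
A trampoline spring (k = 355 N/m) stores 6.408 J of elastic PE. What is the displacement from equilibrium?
x = √(2·PE/k) = √(2·6.408/355) = 0.19 m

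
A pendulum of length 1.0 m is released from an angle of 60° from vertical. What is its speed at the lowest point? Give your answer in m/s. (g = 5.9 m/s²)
h = L(1 − cosθ) = 1.0(1 − cos60°) = 0.5 m
v = √(2gh) = √(2·5.9·0.5) = 2.429 m/s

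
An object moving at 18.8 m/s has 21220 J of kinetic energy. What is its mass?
m = 2·KE/v² = 2·21220/(18.8)² = 120.1 kg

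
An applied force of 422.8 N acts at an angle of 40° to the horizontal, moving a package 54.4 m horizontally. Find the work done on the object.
W = F·d·cosθ = (422.8)(54.4)cos(40°) = 17620 J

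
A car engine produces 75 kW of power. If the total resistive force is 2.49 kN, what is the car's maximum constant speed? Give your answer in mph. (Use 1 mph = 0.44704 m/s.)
Convert to SI: F = 2490.0 N
P = Fv ⇒ v = P/F = 75000 W/2490.0 N = 30.1205 m/s = 67.38 mph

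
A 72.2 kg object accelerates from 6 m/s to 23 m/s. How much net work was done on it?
W = ΔKE = ½m(v₂² − v₁²) = ½(72.2)(23² − 6²) = 17797.3 J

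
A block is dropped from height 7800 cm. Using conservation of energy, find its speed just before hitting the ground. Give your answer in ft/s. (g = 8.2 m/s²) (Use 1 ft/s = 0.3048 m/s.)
Convert to SI: h = 78.0 m
mgh = ½mv² ⇒ v = √(2gh) = √(2·8.2·78.0) = 35.7659 m/s = 117.3 ft/s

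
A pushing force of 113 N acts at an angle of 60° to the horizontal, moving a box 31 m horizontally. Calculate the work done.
W = F·d·cosθ = (113)(31)cos(60°) = 1752 J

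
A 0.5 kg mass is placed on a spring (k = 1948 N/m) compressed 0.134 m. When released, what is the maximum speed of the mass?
½kx² = ½mv² ⇒ v = x√(k/m) = (0.134)√(1948/0.5) = 8.364 m/s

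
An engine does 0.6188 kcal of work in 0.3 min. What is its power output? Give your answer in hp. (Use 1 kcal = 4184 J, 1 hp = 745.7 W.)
Convert to SI: W = 2589.06 J, t = 18.0 s
P = W/t = 2589.06/18.0 = 143.837 W = 0.1929 hp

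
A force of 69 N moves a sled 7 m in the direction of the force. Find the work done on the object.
W = F·d = (69)(7) = 483.0 J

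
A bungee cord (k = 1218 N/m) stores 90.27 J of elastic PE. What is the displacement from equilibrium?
x = √(2·PE/k) = √(2·90.27/1218) = 0.385 m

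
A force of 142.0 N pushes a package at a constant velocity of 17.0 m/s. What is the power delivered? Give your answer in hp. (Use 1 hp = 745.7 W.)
P = Fv = (142.0)(17.0) = 2414.0 W = 3.237 hp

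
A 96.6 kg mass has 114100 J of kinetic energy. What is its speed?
v = √(2·KE/m) = √(2·114100/96.6) = 48.6 m/s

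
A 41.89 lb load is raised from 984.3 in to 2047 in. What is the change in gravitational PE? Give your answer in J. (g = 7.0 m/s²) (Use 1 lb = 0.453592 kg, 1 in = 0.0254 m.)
Convert to SI: m = 19.001 kg, Δh = 26.9926 m
ΔPE = mgΔh = (19.001)(7.0)(26.9926) = 3590 J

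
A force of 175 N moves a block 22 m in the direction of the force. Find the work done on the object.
W = F·d = (175)(22) = 3850 J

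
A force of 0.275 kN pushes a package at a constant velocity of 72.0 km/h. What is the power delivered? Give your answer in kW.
Convert to SI: F = 275.0 N, v = 20.0 m/s
P = Fv = (275.0)(20.0) = 5500.0 W = 5.5 kW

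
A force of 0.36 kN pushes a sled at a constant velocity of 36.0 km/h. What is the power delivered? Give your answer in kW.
Convert to SI: F = 360.0 N, v = 10.0 m/s
P = Fv = (360.0)(10.0) = 3600.0 W = 3.6 kW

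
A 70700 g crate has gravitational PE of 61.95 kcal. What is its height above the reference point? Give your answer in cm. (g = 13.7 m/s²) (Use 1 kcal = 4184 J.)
Convert to SI: m = 70.7 kg, PE = 259199 J
h = PE/(mg) = 259199/(70.7·13.7) = 267.604 m = 26760 cm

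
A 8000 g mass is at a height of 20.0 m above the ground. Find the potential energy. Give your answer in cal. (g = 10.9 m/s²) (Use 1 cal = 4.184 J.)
Convert to SI: m = 8.0 kg, h = 20.0 m
PE = mgh = (8.0)(10.9)(20.0) = 1744.0 J = 416.8 cal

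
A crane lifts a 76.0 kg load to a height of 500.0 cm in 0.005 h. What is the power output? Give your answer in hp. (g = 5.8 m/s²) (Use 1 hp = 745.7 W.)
Convert to SI: m = 76.0 kg, h = 5.0 m, t = 18.0 s
P = mgh/t = (76.0)(5.8)(5.0)/18.0 = 122.444 W = 0.1642 hp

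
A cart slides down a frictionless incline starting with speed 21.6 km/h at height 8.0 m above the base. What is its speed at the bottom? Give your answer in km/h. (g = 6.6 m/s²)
Convert to SI: v₀ = 6.0 m/s, h = 8.0 m
½mv₀² + mgh = ½mv² ⇒ v = √(v₀² + 2gh) = √(6.0² + 2·6.6·8.0) = 11.8996 m/s = 42.84 km/h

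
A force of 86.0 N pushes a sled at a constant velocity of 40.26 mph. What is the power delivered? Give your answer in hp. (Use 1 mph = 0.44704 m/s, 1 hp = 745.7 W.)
Convert to SI: F = 86.0 N, v = 17.9978 m/s
P = Fv = (86.0)(17.9978) = 1547.81 W = 2.076 hp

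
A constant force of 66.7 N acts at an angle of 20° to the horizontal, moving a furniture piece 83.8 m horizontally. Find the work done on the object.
W = F·d·cosθ = (66.7)(83.8)cos(20°) = 5252 J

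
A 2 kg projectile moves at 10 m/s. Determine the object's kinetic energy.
KE = ½mv² = ½(2)(10)² = 100.0 J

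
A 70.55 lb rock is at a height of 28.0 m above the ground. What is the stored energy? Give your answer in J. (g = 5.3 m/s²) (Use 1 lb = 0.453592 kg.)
Convert to SI: m = 32.0009 kg, h = 28.0 m
PE = mgh = (32.0009)(5.3)(28.0) = 4749 J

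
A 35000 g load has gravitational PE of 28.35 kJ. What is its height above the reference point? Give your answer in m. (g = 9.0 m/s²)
Convert to SI: m = 35.0 kg, PE = 28350.0 J
h = PE/(mg) = 28350.0/(35.0·9.0) = 90.0 m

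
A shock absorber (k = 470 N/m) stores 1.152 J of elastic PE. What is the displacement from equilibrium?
x = √(2·PE/k) = √(2·1.152/470) = 0.07002 m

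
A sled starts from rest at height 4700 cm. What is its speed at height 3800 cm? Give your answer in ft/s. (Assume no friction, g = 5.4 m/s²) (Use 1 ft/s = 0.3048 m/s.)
Convert to SI: h₁−h₂ = 9.0 m
mgh₁ = mgh₂ + ½mv² ⇒ v = √(2g(h₁−h₂)) = √(2·5.4·9.0) = 9.85901 m/s = 32.35 ft/s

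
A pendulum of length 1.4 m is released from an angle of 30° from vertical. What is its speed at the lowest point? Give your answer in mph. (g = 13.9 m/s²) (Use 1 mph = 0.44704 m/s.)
h = L(1 − cosθ) = 1.4(1 − cos30°) = 0.187564 m
v = √(2gh) = √(2·13.9·0.187564) = 2.28348 m/s = 5.108 mph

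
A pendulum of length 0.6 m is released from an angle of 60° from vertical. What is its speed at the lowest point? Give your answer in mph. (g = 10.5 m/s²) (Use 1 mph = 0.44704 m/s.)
h = L(1 − cosθ) = 0.6(1 − cos60°) = 0.3 m
v = √(2gh) = √(2·10.5·0.3) = 2.50998 m/s = 5.615 mph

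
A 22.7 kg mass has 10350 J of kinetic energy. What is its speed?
v = √(2·KE/m) = √(2·10350/22.7) = 30.2 m/s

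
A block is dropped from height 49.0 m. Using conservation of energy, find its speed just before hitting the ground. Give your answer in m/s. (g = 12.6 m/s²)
mgh = ½mv² ⇒ v = √(2gh) = √(2·12.6·49.0) = 35.14 m/s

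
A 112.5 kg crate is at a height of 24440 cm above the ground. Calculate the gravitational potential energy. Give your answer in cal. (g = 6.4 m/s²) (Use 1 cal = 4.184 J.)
Convert to SI: m = 112.5 kg, h = 244.4 m
PE = mgh = (112.5)(6.4)(244.4) = 175968 J = 42060 cal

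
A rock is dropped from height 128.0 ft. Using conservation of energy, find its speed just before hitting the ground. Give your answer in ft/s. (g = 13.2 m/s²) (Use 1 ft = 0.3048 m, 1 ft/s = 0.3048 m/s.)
Convert to SI: h = 39.0144 m
mgh = ½mv² ⇒ v = √(2gh) = √(2·13.2·39.0144) = 32.0933 m/s = 105.3 ft/s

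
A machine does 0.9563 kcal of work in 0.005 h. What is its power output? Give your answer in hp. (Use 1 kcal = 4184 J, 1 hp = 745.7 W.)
Convert to SI: W = 4001.16 J, t = 18.0 s
P = W/t = 4001.16/18.0 = 222.287 W = 0.2981 hp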